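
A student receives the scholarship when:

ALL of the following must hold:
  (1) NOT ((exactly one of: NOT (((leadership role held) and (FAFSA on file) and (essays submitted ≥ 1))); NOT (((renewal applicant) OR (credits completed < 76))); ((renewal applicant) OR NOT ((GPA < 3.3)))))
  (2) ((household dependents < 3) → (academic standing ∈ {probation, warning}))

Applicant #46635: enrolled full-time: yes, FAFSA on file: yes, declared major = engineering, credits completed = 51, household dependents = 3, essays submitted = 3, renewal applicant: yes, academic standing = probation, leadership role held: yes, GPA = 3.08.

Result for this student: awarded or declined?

Declined

Atomic conditions:
  leadership role held: yes → true
  FAFSA on file: yes → true
  essays submitted ≥ 1: 3 ≥ 1 is true
  renewal applicant: yes → true
  credits completed < 76: 51 < 76 is true
  GPA < 3.3: 3.08 < 3.3 is true
  household dependents < 3: 3 < 3 is false
  academic standing ∈ {probation, warning}: probation is in the set → true
Combine:
[1.1.1.1] true AND true AND true = true
[1.1.1] NOT true = false
[1.1.2.1] true OR true = true
[1.1.2] NOT true = false
[1.1.3.2] NOT true = false
[1.1.3] true OR false = true
[1.1] exactly-one(false, false, true) = true
[1] NOT true = false
[2] false → true (antecedent false ⇒ implication holds) = true
[root] false AND true = false
Overall: false → declined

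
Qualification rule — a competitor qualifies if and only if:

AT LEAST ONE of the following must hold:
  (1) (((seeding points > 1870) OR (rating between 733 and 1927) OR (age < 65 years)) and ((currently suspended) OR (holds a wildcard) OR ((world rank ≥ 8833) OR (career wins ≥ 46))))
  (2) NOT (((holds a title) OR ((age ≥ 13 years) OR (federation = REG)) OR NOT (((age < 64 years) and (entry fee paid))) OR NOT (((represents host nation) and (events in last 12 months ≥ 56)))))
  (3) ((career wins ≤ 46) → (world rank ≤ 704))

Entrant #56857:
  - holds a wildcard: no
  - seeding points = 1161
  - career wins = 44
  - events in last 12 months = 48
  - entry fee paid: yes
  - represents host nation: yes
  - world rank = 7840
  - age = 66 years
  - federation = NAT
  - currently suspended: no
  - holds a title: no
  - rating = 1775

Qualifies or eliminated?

Atomic conditions:
  seeding points > 1870: 1161 > 1870 is false
  rating between 733 and 1927: 1775 in [733, 1927] is true
  age < 65 years: 66 < 65 is false
  currently suspended: no → false
  holds a wildcard: no → false
  world rank ≥ 8833: 7840 ≥ 8833 is false
  career wins ≥ 46: 44 ≥ 46 is false
  holds a title: no → false
  age ≥ 13 years: 66 ≥ 13 is true
  federation = REG: NAT == REG is false
  age < 64 years: 66 < 64 is false
  entry fee paid: yes → true
  represents host nation: yes → true
  events in last 12 months ≥ 56: 48 ≥ 56 is false
  career wins ≤ 46: 44 ≤ 46 is true
  world rank ≤ 704: 7840 ≤ 704 is false
Combine:
[1.1] false OR true OR false = true
[1.2.3] false OR false = false
[1.2] false OR false OR false = false
[1] true AND false = false
[2.1.2] true OR false = true
[2.1.3.1] false AND true = false
[2.1.3] NOT false = true
[2.1.4.1] true AND false = false
[2.1.4] NOT false = true
[2.1] false OR true OR true OR true = true
[2] NOT true = false
[3] true → false = false
[root] false OR false OR false = false
Overall: false → eliminated

Eliminated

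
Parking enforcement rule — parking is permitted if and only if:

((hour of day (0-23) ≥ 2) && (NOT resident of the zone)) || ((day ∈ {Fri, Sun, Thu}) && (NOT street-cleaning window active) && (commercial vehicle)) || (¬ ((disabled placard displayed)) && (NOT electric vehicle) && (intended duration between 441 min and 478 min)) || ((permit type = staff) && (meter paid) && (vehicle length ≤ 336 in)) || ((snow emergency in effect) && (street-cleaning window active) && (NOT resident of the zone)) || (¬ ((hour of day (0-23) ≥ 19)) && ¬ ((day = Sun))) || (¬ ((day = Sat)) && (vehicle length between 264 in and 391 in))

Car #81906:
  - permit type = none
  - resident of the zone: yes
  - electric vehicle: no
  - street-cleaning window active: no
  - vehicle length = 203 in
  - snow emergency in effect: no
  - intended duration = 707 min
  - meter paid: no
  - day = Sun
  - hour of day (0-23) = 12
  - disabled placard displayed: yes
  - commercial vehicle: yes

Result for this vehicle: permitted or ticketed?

Atomic conditions:
  hour of day (0-23) ≥ 2: 12 ≥ 2 is true
  NOT resident of the zone: yes → false
  day ∈ {Fri, Sun, Thu}: Sun is in the set → true
  NOT street-cleaning window active: no → true
  commercial vehicle: yes → true
  disabled placard displayed: yes → true
  NOT electric vehicle: no → true
  intended duration between 441 min and 478 min: 707 in [441, 478] is false
  permit type = staff: none == staff is false
  meter paid: no → false
  vehicle length ≤ 336 in: 203 ≤ 336 is true
  snow emergency in effect: no → false
  street-cleaning window active: no → false
  hour of day (0-23) ≥ 19: 12 ≥ 19 is false
  day = Sun: Sun == Sun is true
  day = Sat: Sun == Sat is false
  vehicle length between 264 in and 391 in: 203 in [264, 391] is false
Combine:
[1] true AND false = false
[2] true AND true AND true = true
[3.1] NOT true = false
[3] false AND true AND false = false
[4] false AND false AND true = false
[5] false AND false AND false = false
[6.1] NOT false = true
[6.2] NOT true = false
[6] true AND false = false
[7.1] NOT false = true
[7] true AND false = false
[root] false OR true OR false OR false OR false OR false OR false = true
Overall: true → permitted

Permitted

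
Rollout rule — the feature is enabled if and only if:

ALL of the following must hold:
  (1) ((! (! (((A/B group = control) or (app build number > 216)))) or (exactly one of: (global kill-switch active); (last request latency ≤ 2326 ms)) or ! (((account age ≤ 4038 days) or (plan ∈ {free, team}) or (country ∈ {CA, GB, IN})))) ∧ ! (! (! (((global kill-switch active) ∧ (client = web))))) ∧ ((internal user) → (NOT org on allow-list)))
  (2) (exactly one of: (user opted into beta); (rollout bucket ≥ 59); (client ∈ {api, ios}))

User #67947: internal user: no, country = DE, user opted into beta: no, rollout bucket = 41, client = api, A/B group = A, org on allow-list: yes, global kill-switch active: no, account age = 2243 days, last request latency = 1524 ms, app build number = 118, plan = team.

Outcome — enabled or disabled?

Atomic conditions:
  A/B group = control: A == control is false
  app build number > 216: 118 > 216 is false
  global kill-switch active: no → false
  last request latency ≤ 2326 ms: 1524 ≤ 2326 is true
  account age ≤ 4038 days: 2243 ≤ 4038 is true
  plan ∈ {free, team}: team is in the set → true
  country ∈ {CA, GB, IN}: DE is not in the set → false
  client = web: api == web is false
  internal user: no → false
  NOT org on allow-list: yes → false
  user opted into beta: no → false
  rollout bucket ≥ 59: 41 ≥ 59 is false
  client ∈ {api, ios}: api is in the set → true
Combine:
[1.1.1.1.1] false OR false = false
[1.1.1.1] NOT false = true
[1.1.1] NOT true = false
[1.1.2] exactly-one(false, true) = true
[1.1.3.1] true OR true OR false = true
[1.1.3] NOT true = false
[1.1] false OR true OR false = true
[1.2.1.1.1] false AND false = false
[1.2.1.1] NOT false = true
[1.2.1] NOT true = false
[1.2] NOT false = true
[1.3] false → false (antecedent false ⇒ implication holds) = true
[1] true AND true AND true = true
[2] exactly-one(false, false, true) = true
[root] true AND true = true
Overall: true → enabled

Enabled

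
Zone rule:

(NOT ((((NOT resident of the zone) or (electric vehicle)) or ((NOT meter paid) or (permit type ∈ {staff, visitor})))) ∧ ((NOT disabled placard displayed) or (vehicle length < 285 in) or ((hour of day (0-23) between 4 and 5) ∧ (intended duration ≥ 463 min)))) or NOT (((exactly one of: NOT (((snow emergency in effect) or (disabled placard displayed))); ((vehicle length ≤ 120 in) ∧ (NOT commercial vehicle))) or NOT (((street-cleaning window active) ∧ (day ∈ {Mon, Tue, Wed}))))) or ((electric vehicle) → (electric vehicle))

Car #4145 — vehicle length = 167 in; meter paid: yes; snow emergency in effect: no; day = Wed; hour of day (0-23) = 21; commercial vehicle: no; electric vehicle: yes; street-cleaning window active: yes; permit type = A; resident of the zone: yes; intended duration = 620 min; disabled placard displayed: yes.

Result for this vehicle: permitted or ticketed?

Permitted

Atomic conditions:
  NOT resident of the zone: yes → false
  electric vehicle: yes → true
  NOT meter paid: yes → false
  permit type ∈ {staff, visitor}: A is not in the set → false
  NOT disabled placard displayed: yes → false
  vehicle length < 285 in: 167 < 285 is true
  hour of day (0-23) between 4 and 5: 21 in [4, 5] is false
  intended duration ≥ 463 min: 620 ≥ 463 is true
  snow emergency in effect: no → false
  disabled placard displayed: yes → true
  vehicle length ≤ 120 in: 167 ≤ 120 is false
  NOT commercial vehicle: no → true
  street-cleaning window active: yes → true
  day ∈ {Mon, Tue, Wed}: Wed is in the set → true
Combine:
[1.1.1.1] false OR true = true
[1.1.1.2] false OR false = false
[1.1.1] true OR false = true
[1.1] NOT true = false
[1.2.3] false AND true = false
[1.2] false OR true OR false = true
[1] false AND true = false
[2.1.1.1.1] false OR true = true
[2.1.1.1] NOT true = false
[2.1.1.2] false AND true = false
[2.1.1] exactly-one(false, false) = false
[2.1.2.1] true AND true = true
[2.1.2] NOT true = false
[2.1] false OR false = false
[2] NOT false = true
[3] true → true = true
[root] false OR true OR true = true
Overall: true → permitted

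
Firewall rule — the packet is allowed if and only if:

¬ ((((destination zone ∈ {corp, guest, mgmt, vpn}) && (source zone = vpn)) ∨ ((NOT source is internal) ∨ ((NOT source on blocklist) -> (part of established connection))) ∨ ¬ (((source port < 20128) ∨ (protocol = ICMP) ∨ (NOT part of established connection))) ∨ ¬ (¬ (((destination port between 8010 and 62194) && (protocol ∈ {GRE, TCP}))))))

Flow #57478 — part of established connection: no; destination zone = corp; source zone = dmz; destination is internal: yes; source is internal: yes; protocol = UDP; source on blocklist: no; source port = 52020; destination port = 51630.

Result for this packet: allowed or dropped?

Allowed

Atomic conditions:
  destination zone ∈ {corp, guest, mgmt, vpn}: corp is in the set → true
  source zone = vpn: dmz == vpn is false
  NOT source is internal: yes → false
  NOT source on blocklist: no → true
  part of established connection: no → false
  source port < 20128: 52020 < 20128 is false
  protocol = ICMP: UDP == ICMP is false
  NOT part of established connection: no → true
  destination port between 8010 and 62194: 51630 in [8010, 62194] is true
  protocol ∈ {GRE, TCP}: UDP is not in the set → false
Combine:
[1.1] true AND false = false
[1.2.2] true → false = false
[1.2] false OR false = false
[1.3.1] false OR false OR true = true
[1.3] NOT true = false
[1.4.1.1] true AND false = false
[1.4.1] NOT false = true
[1.4] NOT true = false
[1] false OR false OR false OR false = false
[root] NOT false = true
Overall: true → allowed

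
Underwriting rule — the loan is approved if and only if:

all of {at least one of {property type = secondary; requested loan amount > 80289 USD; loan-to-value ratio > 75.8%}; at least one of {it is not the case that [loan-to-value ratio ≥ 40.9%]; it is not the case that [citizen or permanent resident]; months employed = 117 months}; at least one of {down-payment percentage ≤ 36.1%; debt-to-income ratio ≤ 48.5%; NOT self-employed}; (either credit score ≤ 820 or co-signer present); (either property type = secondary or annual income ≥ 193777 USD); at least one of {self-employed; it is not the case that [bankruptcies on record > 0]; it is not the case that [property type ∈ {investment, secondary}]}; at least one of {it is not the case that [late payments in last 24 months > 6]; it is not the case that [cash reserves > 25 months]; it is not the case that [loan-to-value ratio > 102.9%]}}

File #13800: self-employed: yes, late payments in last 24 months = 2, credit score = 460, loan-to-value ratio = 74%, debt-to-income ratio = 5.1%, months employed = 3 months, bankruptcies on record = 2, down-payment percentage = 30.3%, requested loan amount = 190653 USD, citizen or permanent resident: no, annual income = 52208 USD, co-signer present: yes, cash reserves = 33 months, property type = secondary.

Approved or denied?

Approved

Atomic conditions:
  property type = secondary: secondary == secondary is true
  requested loan amount > 80289 USD: 190653 > 80289 is true
  loan-to-value ratio > 75.8%: 74 > 75.8 is false
  loan-to-value ratio ≥ 40.9%: 74 ≥ 40.9 is true
  citizen or permanent resident: no → false
  months employed = 117 months: 3 == 117 is false
  down-payment percentage ≤ 36.1%: 30.3 ≤ 36.1 is true
  debt-to-income ratio ≤ 48.5%: 5.1 ≤ 48.5 is true
  NOT self-employed: yes → false
  credit score ≤ 820: 460 ≤ 820 is true
  co-signer present: yes → true
  annual income ≥ 193777 USD: 52208 ≥ 193777 is false
  self-employed: yes → true
  bankruptcies on record > 0: 2 > 0 is true
  property type ∈ {investment, secondary}: secondary is in the set → true
  late payments in last 24 months > 6: 2 > 6 is false
  cash reserves > 25 months: 33 > 25 is true
  loan-to-value ratio > 102.9%: 74 > 102.9 is false
Combine:
[1] true OR true OR false = true
[2.1] NOT true = false
[2.2] NOT false = true
[2] false OR true OR false = true
[3] true OR true OR false = true
[4] true OR true = true
[5] true OR false = true
[6.2] NOT true = false
[6.3] NOT true = false
[6] true OR false OR false = true
[7.1] NOT false = true
[7.2] NOT true = false
[7.3] NOT false = true
[7] true OR false OR true = true
[root] true AND true AND true AND true AND true AND true AND true = true
Overall: true → approved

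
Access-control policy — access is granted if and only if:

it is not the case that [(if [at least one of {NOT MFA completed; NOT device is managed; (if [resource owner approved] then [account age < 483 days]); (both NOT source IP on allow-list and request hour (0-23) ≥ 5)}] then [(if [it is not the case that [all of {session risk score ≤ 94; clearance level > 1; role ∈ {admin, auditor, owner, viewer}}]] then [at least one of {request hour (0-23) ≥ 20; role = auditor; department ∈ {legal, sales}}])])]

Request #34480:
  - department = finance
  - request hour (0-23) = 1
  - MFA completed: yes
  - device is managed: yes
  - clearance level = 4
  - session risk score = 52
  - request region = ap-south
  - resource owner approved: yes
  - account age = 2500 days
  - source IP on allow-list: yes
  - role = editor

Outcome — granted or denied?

Denied

Atomic conditions:
  NOT MFA completed: yes → false
  NOT device is managed: yes → false
  resource owner approved: yes → true
  account age < 483 days: 2500 < 483 is false
  NOT source IP on allow-list: yes → false
  request hour (0-23) ≥ 5: 1 ≥ 5 is false
  session risk score ≤ 94: 52 ≤ 94 is true
  clearance level > 1: 4 > 1 is true
  role ∈ {admin, auditor, owner, viewer}: editor is not in the set → false
  request hour (0-23) ≥ 20: 1 ≥ 20 is false
  role = auditor: editor == auditor is false
  department ∈ {legal, sales}: finance is not in the set → false
Combine:
[1.1.3] true → false = false
[1.1.4] false AND false = false
[1.1] false OR false OR false OR false = false
[1.2.1.1] true AND true AND false = false
[1.2.1] NOT false = true
[1.2.2] false OR false OR false = false
[1.2] true → false = false
[1] false → false (antecedent false ⇒ implication holds) = true
[root] NOT true = false
Overall: false → denied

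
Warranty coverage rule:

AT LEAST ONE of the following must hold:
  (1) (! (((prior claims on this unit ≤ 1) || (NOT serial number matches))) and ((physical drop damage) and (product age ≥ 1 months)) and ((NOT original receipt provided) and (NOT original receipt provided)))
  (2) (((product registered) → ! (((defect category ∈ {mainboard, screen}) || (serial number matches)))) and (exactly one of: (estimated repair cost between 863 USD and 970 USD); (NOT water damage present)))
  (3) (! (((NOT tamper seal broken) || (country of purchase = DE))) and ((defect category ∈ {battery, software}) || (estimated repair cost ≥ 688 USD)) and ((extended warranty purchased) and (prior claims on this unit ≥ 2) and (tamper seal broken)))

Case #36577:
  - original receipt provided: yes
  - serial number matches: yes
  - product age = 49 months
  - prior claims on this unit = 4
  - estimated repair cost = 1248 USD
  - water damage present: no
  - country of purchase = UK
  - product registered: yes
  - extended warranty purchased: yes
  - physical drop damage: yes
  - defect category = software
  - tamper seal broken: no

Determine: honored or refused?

Refused

Atomic conditions:
  prior claims on this unit ≤ 1: 4 ≤ 1 is false
  NOT serial number matches: yes → false
  physical drop damage: yes → true
  product age ≥ 1 months: 49 ≥ 1 is true
  NOT original receipt provided: yes → false
  product registered: yes → true
  defect category ∈ {mainboard, screen}: software is not in the set → false
  serial number matches: yes → true
  estimated repair cost between 863 USD and 970 USD: 1248 in [863, 970] is false
  NOT water damage present: no → true
  NOT tamper seal broken: no → true
  country of purchase = DE: UK == DE is false
  defect category ∈ {battery, software}: software is in the set → true
  estimated repair cost ≥ 688 USD: 1248 ≥ 688 is true
  extended warranty purchased: yes → true
  prior claims on this unit ≥ 2: 4 ≥ 2 is true
  tamper seal broken: no → false
Combine:
[1.1.1] false OR false = false
[1.1] NOT false = true
[1.2] true AND true = true
[1.3] false AND false = false
[1] true AND true AND false = false
[2.1.2.1] false OR true = true
[2.1.2] NOT true = false
[2.1] true → false = false
[2.2] exactly-one(false, true) = true
[2] false AND true = false
[3.1.1] true OR false = true
[3.1] NOT true = false
[3.2] true OR true = true
[3.3] true AND true AND false = false
[3] false AND true AND false = false
[root] false OR false OR false = false
Overall: false → refused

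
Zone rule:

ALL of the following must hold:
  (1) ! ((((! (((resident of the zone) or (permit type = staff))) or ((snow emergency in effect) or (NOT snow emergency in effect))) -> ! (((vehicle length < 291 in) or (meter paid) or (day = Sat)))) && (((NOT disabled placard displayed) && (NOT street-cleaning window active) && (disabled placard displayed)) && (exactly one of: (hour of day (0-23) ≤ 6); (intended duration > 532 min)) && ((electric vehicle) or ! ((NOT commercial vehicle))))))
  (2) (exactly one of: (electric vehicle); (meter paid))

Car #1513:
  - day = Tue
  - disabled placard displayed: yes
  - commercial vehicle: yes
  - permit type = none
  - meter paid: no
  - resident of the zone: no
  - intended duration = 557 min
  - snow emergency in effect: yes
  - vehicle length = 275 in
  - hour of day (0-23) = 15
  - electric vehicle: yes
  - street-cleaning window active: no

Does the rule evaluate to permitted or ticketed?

Atomic conditions:
  resident of the zone: no → false
  permit type = staff: none == staff is false
  snow emergency in effect: yes → true
  NOT snow emergency in effect: yes → false
  vehicle length < 291 in: 275 < 291 is true
  meter paid: no → false
  day = Sat: Tue == Sat is false
  NOT disabled placard displayed: yes → false
  NOT street-cleaning window active: no → true
  disabled placard displayed: yes → true
  hour of day (0-23) ≤ 6: 15 ≤ 6 is false
  intended duration > 532 min: 557 > 532 is true
  electric vehicle: yes → true
  NOT commercial vehicle: yes → false
Combine:
[1.1.1.1.1.1] false OR false = false
[1.1.1.1.1] NOT false = true
[1.1.1.1.2] true OR false = true
[1.1.1.1] true OR true = true
[1.1.1.2.1] true OR false OR false = true
[1.1.1.2] NOT true = false
[1.1.1] true → false = false
[1.1.2.1] false AND true AND true = false
[1.1.2.2] exactly-one(false, true) = true
[1.1.2.3.2] NOT false = true
[1.1.2.3] true OR true = true
[1.1.2] false AND true AND true = false
[1.1] false AND false = false
[1] NOT false = true
[2] exactly-one(true, false) = true
[root] true AND true = true
Overall: true → permitted

Permitted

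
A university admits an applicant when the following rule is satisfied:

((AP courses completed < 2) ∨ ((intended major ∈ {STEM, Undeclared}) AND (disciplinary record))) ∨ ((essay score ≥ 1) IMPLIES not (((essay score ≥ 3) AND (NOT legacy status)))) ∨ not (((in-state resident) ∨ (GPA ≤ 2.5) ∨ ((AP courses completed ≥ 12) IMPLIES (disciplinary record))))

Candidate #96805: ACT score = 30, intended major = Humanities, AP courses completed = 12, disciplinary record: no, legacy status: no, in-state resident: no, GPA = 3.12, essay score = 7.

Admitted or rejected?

Atomic conditions:
  AP courses completed < 2: 12 < 2 is false
  intended major ∈ {STEM, Undeclared}: Humanities is not in the set → false
  disciplinary record: no → false
  essay score ≥ 1: 7 ≥ 1 is true
  essay score ≥ 3: 7 ≥ 3 is true
  NOT legacy status: no → true
  in-state resident: no → false
  GPA ≤ 2.5: 3.12 ≤ 2.5 is false
  AP courses completed ≥ 12: 12 ≥ 12 is true
Combine:
[1.2] false AND false = false
[1] false OR false = false
[2.2.1] true AND true = true
[2.2] NOT true = false
[2] true → false = false
[3.1.3] true → false = false
[3.1] false OR false OR false = false
[3] NOT false = true
[root] false OR false OR true = true
Overall: true → admitted

Admitted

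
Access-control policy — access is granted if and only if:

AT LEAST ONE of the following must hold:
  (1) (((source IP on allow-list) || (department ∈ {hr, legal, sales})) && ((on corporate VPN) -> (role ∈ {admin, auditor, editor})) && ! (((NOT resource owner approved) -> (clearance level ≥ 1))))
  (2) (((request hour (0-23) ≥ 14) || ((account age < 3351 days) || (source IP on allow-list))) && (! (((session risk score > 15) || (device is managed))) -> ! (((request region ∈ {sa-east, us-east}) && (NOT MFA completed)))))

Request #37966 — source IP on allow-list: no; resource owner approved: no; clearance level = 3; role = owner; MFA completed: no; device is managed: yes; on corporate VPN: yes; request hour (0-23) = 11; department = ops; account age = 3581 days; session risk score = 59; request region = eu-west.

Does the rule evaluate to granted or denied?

Atomic conditions:
  source IP on allow-list: no → false
  department ∈ {hr, legal, sales}: ops is not in the set → false
  on corporate VPN: yes → true
  role ∈ {admin, auditor, editor}: owner is not in the set → false
  NOT resource owner approved: no → true
  clearance level ≥ 1: 3 ≥ 1 is true
  request hour (0-23) ≥ 14: 11 ≥ 14 is false
  account age < 3351 days: 3581 < 3351 is false
  session risk score > 15: 59 > 15 is true
  device is managed: yes → true
  request region ∈ {sa-east, us-east}: eu-west is not in the set → false
  NOT MFA completed: no → true
Combine:
[1.1] false OR false = false
[1.2] true → false = false
[1.3.1] true → true = true
[1.3] NOT true = false
[1] false AND false AND false = false
[2.1.2] false OR false = false
[2.1] false OR false = false
[2.2.1.1] true OR true = true
[2.2.1] NOT true = false
[2.2.2.1] false AND true = false
[2.2.2] NOT false = true
[2.2] false → true (antecedent false ⇒ implication holds) = true
[2] false AND true = false
[root] false OR false = false
Overall: false → denied

Denied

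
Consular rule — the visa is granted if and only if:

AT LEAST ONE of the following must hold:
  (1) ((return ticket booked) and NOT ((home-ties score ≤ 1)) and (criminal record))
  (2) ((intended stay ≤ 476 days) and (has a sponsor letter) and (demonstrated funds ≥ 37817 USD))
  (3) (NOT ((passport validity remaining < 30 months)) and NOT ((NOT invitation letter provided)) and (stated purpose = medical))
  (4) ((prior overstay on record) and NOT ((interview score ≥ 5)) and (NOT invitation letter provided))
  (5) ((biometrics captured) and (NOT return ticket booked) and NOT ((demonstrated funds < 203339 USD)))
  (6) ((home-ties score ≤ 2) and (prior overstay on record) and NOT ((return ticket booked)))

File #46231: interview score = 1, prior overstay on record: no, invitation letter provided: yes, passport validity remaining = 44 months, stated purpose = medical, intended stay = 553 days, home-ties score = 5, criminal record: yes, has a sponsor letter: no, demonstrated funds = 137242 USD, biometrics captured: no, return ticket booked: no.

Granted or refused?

Atomic conditions:
  return ticket booked: no → false
  home-ties score ≤ 1: 5 ≤ 1 is false
  criminal record: yes → true
  intended stay ≤ 476 days: 553 ≤ 476 is false
  has a sponsor letter: no → false
  demonstrated funds ≥ 37817 USD: 137242 ≥ 37817 is true
  passport validity remaining < 30 months: 44 < 30 is false
  NOT invitation letter provided: yes → false
  stated purpose = medical: medical == medical is true
  prior overstay on record: no → false
  interview score ≥ 5: 1 ≥ 5 is false
  biometrics captured: no → false
  NOT return ticket booked: no → true
  demonstrated funds < 203339 USD: 137242 < 203339 is true
  home-ties score ≤ 2: 5 ≤ 2 is false
Combine:
[1.2] NOT false = true
[1] false AND true AND true = false
[2] false AND false AND true = false
[3.1] NOT false = true
[3.2] NOT false = true
[3] true AND true AND true = true
[4.2] NOT false = true
[4] false AND true AND false = false
[5.3] NOT true = false
[5] false AND true AND false = false
[6.3] NOT false = true
[6] false AND false AND true = false
[root] false OR false OR true OR false OR false OR false = true
Overall: true → granted

Granted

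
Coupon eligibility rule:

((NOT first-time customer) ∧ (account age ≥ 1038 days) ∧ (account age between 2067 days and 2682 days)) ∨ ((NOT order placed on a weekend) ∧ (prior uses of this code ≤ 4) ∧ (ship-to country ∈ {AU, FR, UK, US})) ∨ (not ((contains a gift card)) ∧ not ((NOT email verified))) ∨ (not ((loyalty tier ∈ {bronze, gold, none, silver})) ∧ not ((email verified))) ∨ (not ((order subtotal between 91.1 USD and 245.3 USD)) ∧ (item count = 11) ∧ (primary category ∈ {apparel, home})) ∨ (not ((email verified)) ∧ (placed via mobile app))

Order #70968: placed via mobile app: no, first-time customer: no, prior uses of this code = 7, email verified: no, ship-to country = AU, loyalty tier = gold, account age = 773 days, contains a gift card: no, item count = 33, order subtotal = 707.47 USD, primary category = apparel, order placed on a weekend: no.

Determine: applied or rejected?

Atomic conditions:
  NOT first-time customer: no → true
  account age ≥ 1038 days: 773 ≥ 1038 is false
  account age between 2067 days and 2682 days: 773 in [2067, 2682] is false
  NOT order placed on a weekend: no → true
  prior uses of this code ≤ 4: 7 ≤ 4 is false
  ship-to country ∈ {AU, FR, UK, US}: AU is in the set → true
  contains a gift card: no → false
  NOT email verified: no → true
  loyalty tier ∈ {bronze, gold, none, silver}: gold is in the set → true
  email verified: no → false
  order subtotal between 91.1 USD and 245.3 USD: 707.47 in [91.1, 245.3] is false
  item count = 11: 33 == 11 is false
  primary category ∈ {apparel, home}: apparel is in the set → true
  placed via mobile app: no → false
Combine:
[1] true AND false AND false = false
[2] true AND false AND true = false
[3.1] NOT false = true
[3.2] NOT true = false
[3] true AND false = false
[4.1] NOT true = false
[4.2] NOT false = true
[4] false AND true = false
[5.1] NOT false = true
[5] true AND false AND true = false
[6.1] NOT false = true
[6] true AND false = false
[root] false OR false OR false OR false OR false OR false = false
Overall: false → rejected

Rejected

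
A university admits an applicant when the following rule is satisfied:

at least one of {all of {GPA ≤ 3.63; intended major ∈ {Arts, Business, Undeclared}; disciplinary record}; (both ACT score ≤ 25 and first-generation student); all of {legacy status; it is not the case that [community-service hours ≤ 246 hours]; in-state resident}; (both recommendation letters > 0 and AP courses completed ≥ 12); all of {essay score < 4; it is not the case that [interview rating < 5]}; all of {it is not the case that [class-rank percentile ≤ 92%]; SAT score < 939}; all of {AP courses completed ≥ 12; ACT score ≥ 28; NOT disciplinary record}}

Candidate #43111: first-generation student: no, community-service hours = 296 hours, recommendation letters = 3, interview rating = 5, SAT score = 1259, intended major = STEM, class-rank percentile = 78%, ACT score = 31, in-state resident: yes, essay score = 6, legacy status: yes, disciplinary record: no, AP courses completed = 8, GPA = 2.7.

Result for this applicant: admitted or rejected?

Admitted

Atomic conditions:
  GPA ≤ 3.63: 2.7 ≤ 3.63 is true
  intended major ∈ {Arts, Business, Undeclared}: STEM is not in the set → false
  disciplinary record: no → false
  ACT score ≤ 25: 31 ≤ 25 is false
  first-generation student: no → false
  legacy status: yes → true
  community-service hours ≤ 246 hours: 296 ≤ 246 is false
  in-state resident: yes → true
  recommendation letters > 0: 3 > 0 is true
  AP courses completed ≥ 12: 8 ≥ 12 is false
  essay score < 4: 6 < 4 is false
  interview rating < 5: 5 < 5 is false
  class-rank percentile ≤ 92%: 78 ≤ 92 is true
  SAT score < 939: 1259 < 939 is false
  ACT score ≥ 28: 31 ≥ 28 is true
  NOT disciplinary record: no → true
Combine:
[1] true AND false AND false = false
[2] false AND false = false
[3.2] NOT false = true
[3] true AND true AND true = true
[4] true AND false = false
[5.2] NOT false = true
[5] false AND true = false
[6.1] NOT true = false
[6] false AND false = false
[7] false AND true AND true = false
[root] false OR false OR true OR false OR false OR false OR false = true
Overall: true → admitted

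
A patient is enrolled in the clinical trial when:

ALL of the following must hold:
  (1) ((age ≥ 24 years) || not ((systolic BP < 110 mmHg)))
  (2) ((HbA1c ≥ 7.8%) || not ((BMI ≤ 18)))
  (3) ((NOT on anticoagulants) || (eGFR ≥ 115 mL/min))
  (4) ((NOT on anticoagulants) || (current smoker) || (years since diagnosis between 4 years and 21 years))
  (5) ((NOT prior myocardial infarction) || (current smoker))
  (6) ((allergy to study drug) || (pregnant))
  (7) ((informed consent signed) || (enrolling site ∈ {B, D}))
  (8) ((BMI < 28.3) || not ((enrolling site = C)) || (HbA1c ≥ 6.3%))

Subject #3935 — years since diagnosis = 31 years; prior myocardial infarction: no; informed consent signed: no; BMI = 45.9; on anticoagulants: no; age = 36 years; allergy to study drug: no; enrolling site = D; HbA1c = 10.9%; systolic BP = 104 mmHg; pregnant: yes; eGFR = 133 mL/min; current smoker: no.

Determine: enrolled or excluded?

Atomic conditions:
  age ≥ 24 years: 36 ≥ 24 is true
  systolic BP < 110 mmHg: 104 < 110 is true
  HbA1c ≥ 7.8%: 10.9 ≥ 7.8 is true
  BMI ≤ 18: 45.9 ≤ 18 is false
  NOT on anticoagulants: no → true
  eGFR ≥ 115 mL/min: 133 ≥ 115 is true
  current smoker: no → false
  years since diagnosis between 4 years and 21 years: 31 in [4, 21] is false
  NOT prior myocardial infarction: no → true
  allergy to study drug: no → false
  pregnant: yes → true
  informed consent signed: no → false
  enrolling site ∈ {B, D}: D is in the set → true
  BMI < 28.3: 45.9 < 28.3 is false
  enrolling site = C: D == C is false
  HbA1c ≥ 6.3%: 10.9 ≥ 6.3 is true
Combine:
[1.2] NOT true = false
[1] true OR false = true
[2.2] NOT false = true
[2] true OR true = true
[3] true OR true = true
[4] true OR false OR false = true
[5] true OR false = true
[6] false OR true = true
[7] false OR true = true
[8.2] NOT false = true
[8] false OR true OR true = true
[root] true AND true AND true AND true AND true AND true AND true AND true = true
Overall: true → enrolled

Enrolled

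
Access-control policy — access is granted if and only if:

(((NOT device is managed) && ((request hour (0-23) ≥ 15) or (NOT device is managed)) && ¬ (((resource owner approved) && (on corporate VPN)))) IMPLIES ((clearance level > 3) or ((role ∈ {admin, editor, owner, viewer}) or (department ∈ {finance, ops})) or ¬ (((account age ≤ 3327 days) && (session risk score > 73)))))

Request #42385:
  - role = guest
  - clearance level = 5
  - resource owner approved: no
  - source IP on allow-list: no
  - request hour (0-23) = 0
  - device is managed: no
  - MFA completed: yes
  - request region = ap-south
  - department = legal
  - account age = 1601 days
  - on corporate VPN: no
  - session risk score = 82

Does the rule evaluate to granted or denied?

Atomic conditions:
  NOT device is managed: no → true
  request hour (0-23) ≥ 15: 0 ≥ 15 is false
  resource owner approved: no → false
  on corporate VPN: no → false
  clearance level > 3: 5 > 3 is true
  role ∈ {admin, editor, owner, viewer}: guest is not in the set → false
  department ∈ {finance, ops}: legal is not in the set → false
  account age ≤ 3327 days: 1601 ≤ 3327 is true
  session risk score > 73: 82 > 73 is true
Combine:
[1.2] false OR true = true
[1.3.1] false AND false = false
[1.3] NOT false = true
[1] true AND true AND true = true
[2.2] false OR false = false
[2.3.1] true AND true = true
[2.3] NOT true = false
[2] true OR false OR false = true
[root] true → true = true
Overall: true → granted

Granted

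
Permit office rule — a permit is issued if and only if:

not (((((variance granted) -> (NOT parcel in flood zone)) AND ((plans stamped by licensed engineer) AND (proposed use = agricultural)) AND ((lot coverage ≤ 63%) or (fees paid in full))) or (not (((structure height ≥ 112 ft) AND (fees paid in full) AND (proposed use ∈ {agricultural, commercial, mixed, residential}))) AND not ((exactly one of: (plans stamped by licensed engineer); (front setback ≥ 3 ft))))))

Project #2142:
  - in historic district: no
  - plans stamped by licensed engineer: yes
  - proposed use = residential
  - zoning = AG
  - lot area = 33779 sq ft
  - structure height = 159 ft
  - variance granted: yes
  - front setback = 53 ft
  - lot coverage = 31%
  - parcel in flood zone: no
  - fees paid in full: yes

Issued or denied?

Atomic conditions:
  variance granted: yes → true
  NOT parcel in flood zone: no → true
  plans stamped by licensed engineer: yes → true
  proposed use = agricultural: residential == agricultural is false
  lot coverage ≤ 63%: 31 ≤ 63 is true
  fees paid in full: yes → true
  structure height ≥ 112 ft: 159 ≥ 112 is true
  proposed use ∈ {agricultural, commercial, mixed, residential}: residential is in the set → true
  front setback ≥ 3 ft: 53 ≥ 3 is true
Combine:
[1.1.1] true → true = true
[1.1.2] true AND false = false
[1.1.3] true OR true = true
[1.1] true AND false AND true = false
[1.2.1.1] true AND true AND true = true
[1.2.1] NOT true = false
[1.2.2.1] exactly-one(true, true) = false
[1.2.2] NOT false = true
[1.2] false AND true = false
[1] false OR false = false
[root] NOT false = true
Overall: true → issued

Issued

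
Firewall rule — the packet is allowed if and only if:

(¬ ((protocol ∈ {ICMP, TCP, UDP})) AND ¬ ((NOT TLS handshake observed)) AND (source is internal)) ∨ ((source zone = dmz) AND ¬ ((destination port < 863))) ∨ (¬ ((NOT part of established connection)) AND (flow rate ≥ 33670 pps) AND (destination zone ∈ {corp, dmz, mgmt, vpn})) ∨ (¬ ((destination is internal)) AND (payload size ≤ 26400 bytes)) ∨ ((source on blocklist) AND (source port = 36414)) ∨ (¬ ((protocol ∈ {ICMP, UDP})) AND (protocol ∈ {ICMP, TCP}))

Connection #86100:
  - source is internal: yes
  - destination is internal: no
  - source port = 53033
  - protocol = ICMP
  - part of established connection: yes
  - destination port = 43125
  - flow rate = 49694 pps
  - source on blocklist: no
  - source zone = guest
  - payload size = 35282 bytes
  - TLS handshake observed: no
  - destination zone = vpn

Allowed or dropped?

Allowed

Atomic conditions:
  protocol ∈ {ICMP, TCP, UDP}: ICMP is in the set → true
  NOT TLS handshake observed: no → true
  source is internal: yes → true
  source zone = dmz: guest == dmz is false
  destination port < 863: 43125 < 863 is false
  NOT part of established connection: yes → false
  flow rate ≥ 33670 pps: 49694 ≥ 33670 is true
  destination zone ∈ {corp, dmz, mgmt, vpn}: vpn is in the set → true
  destination is internal: no → false
  payload size ≤ 26400 bytes: 35282 ≤ 26400 is false
  source on blocklist: no → false
  source port = 36414: 53033 == 36414 is false
  protocol ∈ {ICMP, UDP}: ICMP is in the set → true
  protocol ∈ {ICMP, TCP}: ICMP is in the set → true
Combine:
[1.1] NOT true = false
[1.2] NOT true = false
[1] false AND false AND true = false
[2.2] NOT false = true
[2] false AND true = false
[3.1] NOT false = true
[3] true AND true AND true = true
[4.1] NOT false = true
[4] true AND false = false
[5] false AND false = false
[6.1] NOT true = false
[6] false AND true = false
[root] false OR false OR true OR false OR false OR false = true
Overall: true → allowed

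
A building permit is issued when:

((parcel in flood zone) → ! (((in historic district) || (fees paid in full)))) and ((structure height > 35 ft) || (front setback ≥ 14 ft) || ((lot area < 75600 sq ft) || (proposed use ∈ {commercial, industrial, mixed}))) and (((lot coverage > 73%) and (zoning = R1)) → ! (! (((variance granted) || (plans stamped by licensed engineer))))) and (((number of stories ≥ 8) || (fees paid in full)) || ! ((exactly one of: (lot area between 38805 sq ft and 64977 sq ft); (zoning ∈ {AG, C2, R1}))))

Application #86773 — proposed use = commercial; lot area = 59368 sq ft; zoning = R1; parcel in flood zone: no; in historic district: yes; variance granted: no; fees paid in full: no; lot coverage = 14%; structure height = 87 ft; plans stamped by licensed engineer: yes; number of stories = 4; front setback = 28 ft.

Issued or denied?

Atomic conditions:
  parcel in flood zone: no → false
  in historic district: yes → true
  fees paid in full: no → false
  structure height > 35 ft: 87 > 35 is true
  front setback ≥ 14 ft: 28 ≥ 14 is true
  lot area < 75600 sq ft: 59368 < 75600 is true
  proposed use ∈ {commercial, industrial, mixed}: commercial is in the set → true
  lot coverage > 73%: 14 > 73 is false
  zoning = R1: R1 == R1 is true
  variance granted: no → false
  plans stamped by licensed engineer: yes → true
  number of stories ≥ 8: 4 ≥ 8 is false
  lot area between 38805 sq ft and 64977 sq ft: 59368 in [38805, 64977] is true
  zoning ∈ {AG, C2, R1}: R1 is in the set → true
Combine:
[1.2.1] true OR false = true
[1.2] NOT true = false
[1] false → false (antecedent false ⇒ implication holds) = true
[2.3] true OR true = true
[2] true OR true OR true = true
[3.1] false AND true = false
[3.2.1.1] false OR true = true
[3.2.1] NOT true = false
[3.2] NOT false = true
[3] false → true (antecedent false ⇒ implication holds) = true
[4.1] false OR false = false
[4.2.1] exactly-one(true, true) = false
[4.2] NOT false = true
[4] false OR true = true
[root] true AND true AND true AND true = true
Overall: true → issued

Issued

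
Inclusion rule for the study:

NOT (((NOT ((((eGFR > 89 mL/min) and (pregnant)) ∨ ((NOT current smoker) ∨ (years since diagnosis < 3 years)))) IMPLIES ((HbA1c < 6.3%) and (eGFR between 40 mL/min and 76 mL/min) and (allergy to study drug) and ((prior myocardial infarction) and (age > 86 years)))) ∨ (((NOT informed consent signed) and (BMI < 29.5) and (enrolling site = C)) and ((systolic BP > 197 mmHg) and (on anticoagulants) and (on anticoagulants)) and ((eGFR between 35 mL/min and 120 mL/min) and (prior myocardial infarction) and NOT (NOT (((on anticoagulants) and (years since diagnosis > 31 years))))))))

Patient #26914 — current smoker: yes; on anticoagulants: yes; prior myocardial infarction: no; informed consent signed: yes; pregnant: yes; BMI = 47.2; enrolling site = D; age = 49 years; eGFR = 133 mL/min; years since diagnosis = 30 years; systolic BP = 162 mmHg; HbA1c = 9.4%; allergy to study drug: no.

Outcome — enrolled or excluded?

Excluded

Atomic conditions:
  eGFR > 89 mL/min: 133 > 89 is true
  pregnant: yes → true
  NOT current smoker: yes → false
  years since diagnosis < 3 years: 30 < 3 is false
  HbA1c < 6.3%: 9.4 < 6.3 is false
  eGFR between 40 mL/min and 76 mL/min: 133 in [40, 76] is false
  allergy to study drug: no → false
  prior myocardial infarction: no → false
  age > 86 years: 49 > 86 is false
  NOT informed consent signed: yes → false
  BMI < 29.5: 47.2 < 29.5 is false
  enrolling site = C: D == C is false
  systolic BP > 197 mmHg: 162 > 197 is false
  on anticoagulants: yes → true
  eGFR between 35 mL/min and 120 mL/min: 133 in [35, 120] is false
  years since diagnosis > 31 years: 30 > 31 is false
Combine:
[1.1.1.1.1] true AND true = true
[1.1.1.1.2] false OR false = false
[1.1.1.1] true OR false = true
[1.1.1] NOT true = false
[1.1.2.4] false AND false = false
[1.1.2] false AND false AND false AND false = false
[1.1] false → false (antecedent false ⇒ implication holds) = true
[1.2.1] false AND false AND false = false
[1.2.2] false AND true AND true = false
[1.2.3.3.1.1] true AND false = false
[1.2.3.3.1] NOT false = true
[1.2.3.3] NOT true = false
[1.2.3] false AND false AND false = false
[1.2] false AND false AND false = false
[1] true OR false = true
[root] NOT true = false
Overall: false → excluded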